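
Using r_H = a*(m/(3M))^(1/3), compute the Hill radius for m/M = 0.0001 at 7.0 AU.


r_H = a * (m/3M)^(1/3) = 7.0 * (0.0001/3)^(1/3) = 0.2253

0.2253 AU


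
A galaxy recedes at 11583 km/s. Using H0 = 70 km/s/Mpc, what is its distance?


d = v / H0 = 11583 / 70 = 165.4714

165.4714 Mpc


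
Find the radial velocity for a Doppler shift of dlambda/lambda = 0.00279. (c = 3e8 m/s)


v = (dlambda/lambda) * c = 0.00279 * 3e8 = 837000.0

837000.0 m/s


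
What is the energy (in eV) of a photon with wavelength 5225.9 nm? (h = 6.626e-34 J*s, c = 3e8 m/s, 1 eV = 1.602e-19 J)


E = hc/lambda = 6.626e-34 * 3e8 / 5.226e-06 = 3.804e-20 J = 0.2374 eV

0.2374 eV


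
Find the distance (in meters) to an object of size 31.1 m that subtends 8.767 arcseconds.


D = size / theta_rad, theta_rad = 8.767 * pi/(180*3600) = 4.250e-05, D = 731702.4609

731702.4609 m


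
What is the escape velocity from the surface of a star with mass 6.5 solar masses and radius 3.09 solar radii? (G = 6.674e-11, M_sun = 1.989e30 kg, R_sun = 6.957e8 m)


M = 6.5 * 1.989e30 kg = 1.29285e+31 kg; R = 3.09 * 6.957e8 m = 2.149713e+09 m. v_esc = sqrt(2GM/R) = sqrt(2 * 6.674e-11 * 1.29285e+31 / 2.149713e+09) = 895966.8212

895966.8212 m/s


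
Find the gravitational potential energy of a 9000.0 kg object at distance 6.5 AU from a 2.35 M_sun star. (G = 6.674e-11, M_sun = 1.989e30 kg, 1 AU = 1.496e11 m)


M = 2.35 * 1.989e30 kg = 4.67415e+30 kg; r = 6.5 AU * 1.496e11 m/AU = 9.724e+11 m. U = -GM*m/r = -(6.674e-11 * 4.67415e+30 * 9000.0) / 9.724e+11 = -2.887e+12

-2.887e+12 J


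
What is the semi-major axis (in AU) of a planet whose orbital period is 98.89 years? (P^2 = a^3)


a = P^(2/3) = 98.89^(2/3) = 21.3846

21.3846 AU


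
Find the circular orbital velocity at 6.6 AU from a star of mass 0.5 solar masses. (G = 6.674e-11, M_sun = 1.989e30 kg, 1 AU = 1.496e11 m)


v = sqrt(GM/r) = sqrt(6.674e-11 * 9.945e+29 / 9.874e+11) = 8198.9404

8198.9404 m/s


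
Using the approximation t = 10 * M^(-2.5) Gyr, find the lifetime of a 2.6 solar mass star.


t = 10 * M^(-2.5) = 10 * 2.6^(-2.5) = 0.9174

0.9174 Gyr


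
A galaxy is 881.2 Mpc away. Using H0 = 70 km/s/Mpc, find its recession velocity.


v = H0 * d = 70 * 881.2 = 61684.0

61684.0 km/s


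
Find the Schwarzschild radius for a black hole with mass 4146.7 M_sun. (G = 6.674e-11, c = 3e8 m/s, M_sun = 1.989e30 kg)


M = 4146.7 * 1.989e30 kg = 8.2477863e+33 kg. rs = 2GM/c^2 = 2 * 6.674e-11 * 8.2477863e+33 / (3e8)^2 = 1.223e+07

1.223e+07 m


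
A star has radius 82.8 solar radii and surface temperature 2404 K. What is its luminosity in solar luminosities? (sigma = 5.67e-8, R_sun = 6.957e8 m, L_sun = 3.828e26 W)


R = 82.8 * 6.957e8 m = 5.760396e+10 m. L = 4*pi*R^2*sigma*T^4 = 4*pi*(5.760396e+10)^2 * 5.67e-8 * 2404^4 = 7.896514852e+28 W. L/L_sun = 7.896514852e+28 / 3.828e26 = 206.283

206.283 L_sun


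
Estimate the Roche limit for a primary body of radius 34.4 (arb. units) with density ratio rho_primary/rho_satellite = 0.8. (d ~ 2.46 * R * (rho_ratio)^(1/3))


d_Roche = 2.46 * 34.4 * 0.8^(1/3) = 78.558

78.558


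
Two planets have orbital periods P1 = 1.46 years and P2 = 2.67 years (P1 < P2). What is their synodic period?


1/P_syn = |1/P1 - 1/P2| = |1/1.46 - 1/2.67| => P_syn = 3.2217

3.2217 years


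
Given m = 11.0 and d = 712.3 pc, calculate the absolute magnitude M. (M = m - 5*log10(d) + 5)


M = m - 5*log10(d) + 5 = 11.0 - 5*log10(712.3) + 5 = 1.7367

1.7367


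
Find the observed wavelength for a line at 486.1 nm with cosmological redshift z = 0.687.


lam_obs = lam_emit * (1 + z) = 486.1 * (1 + 0.687) = 820.0507

820.0507 nm


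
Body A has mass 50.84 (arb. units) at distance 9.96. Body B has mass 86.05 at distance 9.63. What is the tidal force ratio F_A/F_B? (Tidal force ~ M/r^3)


Ratio = (M1/r1^3) / (M2/r2^3) = (50.84/9.96^3) / (86.05/9.63^3) = 0.534

0.534


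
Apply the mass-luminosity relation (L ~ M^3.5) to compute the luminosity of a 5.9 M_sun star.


L/L_sun = (M/M_sun)^3.5 = 5.9^3.5 = 498.8639

498.8639 L_sun


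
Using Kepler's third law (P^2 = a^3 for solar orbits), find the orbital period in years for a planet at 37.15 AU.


P = a^(3/2) = 37.15^1.5 = 226.4322

226.4322 years


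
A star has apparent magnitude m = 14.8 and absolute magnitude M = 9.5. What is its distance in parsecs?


d = 10^((m - M + 5)/5) = 10^((14.8 - 9.5 + 5)/5) = 114.8154

114.8154 pc


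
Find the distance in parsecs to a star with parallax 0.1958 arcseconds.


d = 1/p = 1/0.1958 = 5.1073

5.1073 pc


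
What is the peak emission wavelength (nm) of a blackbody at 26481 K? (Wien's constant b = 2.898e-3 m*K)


lam_max = b / T = 2.898e-3 / 26481 = 1.094e-07 m = 109.437 nm

109.437 nm


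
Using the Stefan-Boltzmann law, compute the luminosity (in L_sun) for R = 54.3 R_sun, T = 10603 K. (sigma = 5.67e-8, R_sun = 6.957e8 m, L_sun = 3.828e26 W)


R = 54.3 * 6.957e8 m = 3.777651e+10 m. L = 4*pi*R^2*sigma*T^4 = 4*pi*(3.777651e+10)^2 * 5.67e-8 * 10603^4 = 1.285143531e+31 W. L/L_sun = 1.285143531e+31 / 3.828e26 = 33572.1926

33572.1926 L_sun


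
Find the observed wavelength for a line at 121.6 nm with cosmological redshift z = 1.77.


lam_obs = lam_emit * (1 + z) = 121.6 * (1 + 1.77) = 336.832

336.832 nm


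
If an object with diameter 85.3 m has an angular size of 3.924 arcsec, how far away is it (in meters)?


D = size / theta_rad, theta_rad = 3.924 * pi/(180*3600) = 1.902e-05, D = 4.484e+06

4.484e+06 m


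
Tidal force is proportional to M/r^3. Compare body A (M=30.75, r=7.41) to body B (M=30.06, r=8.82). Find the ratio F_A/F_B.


Ratio = (M1/r1^3) / (M2/r2^3) = (30.75/7.41^3) / (30.06/8.82^3) = 1.7251

1.7251


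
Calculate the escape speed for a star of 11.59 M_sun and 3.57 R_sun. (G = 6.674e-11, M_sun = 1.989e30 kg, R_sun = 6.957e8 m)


M = 11.59 * 1.989e30 kg = 2.305251e+31 kg; R = 3.57 * 6.957e8 m = 2.483649e+09 m. v_esc = sqrt(2GM/R) = sqrt(2 * 6.674e-11 * 2.305251e+31 / 2.483649e+09) = 1.113e+06

1.113e+06 m/s


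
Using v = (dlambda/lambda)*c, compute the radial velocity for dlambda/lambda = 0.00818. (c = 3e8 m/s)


v = (dlambda/lambda) * c = 0.00818 * 3e8 = 2.454e+06

2.454e+06 m/s


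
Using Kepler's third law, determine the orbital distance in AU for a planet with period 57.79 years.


a = P^(2/3) = 57.79^(2/3) = 14.9475

14.9475 AU


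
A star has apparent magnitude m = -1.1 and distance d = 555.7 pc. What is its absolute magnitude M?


M = m - 5*log10(d) + 5 = -1.1 - 5*log10(555.7) + 5 = -9.8242

-9.8242


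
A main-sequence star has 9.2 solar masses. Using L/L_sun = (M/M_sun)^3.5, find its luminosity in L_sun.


L/L_sun = (M/M_sun)^3.5 = 9.2^3.5 = 2361.8776

2361.8776 L_sun


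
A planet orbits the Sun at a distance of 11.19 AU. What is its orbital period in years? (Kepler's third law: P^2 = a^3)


P = a^(3/2) = 11.19^1.5 = 37.4322

37.4322 years


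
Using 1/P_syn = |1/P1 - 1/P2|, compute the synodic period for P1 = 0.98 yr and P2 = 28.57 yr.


1/P_syn = |1/P1 - 1/P2| = |1/0.98 - 1/28.57| => P_syn = 1.0148

1.0148 years


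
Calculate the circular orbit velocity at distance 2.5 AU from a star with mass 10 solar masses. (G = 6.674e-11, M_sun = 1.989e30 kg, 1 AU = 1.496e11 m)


v = sqrt(GM/r) = sqrt(6.674e-11 * 1.989e+31 / 3.740e+11) = 59576.4597

59576.4597 m/s


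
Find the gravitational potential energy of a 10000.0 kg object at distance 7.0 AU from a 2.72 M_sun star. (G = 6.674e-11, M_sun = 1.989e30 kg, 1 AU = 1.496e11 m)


M = 2.72 * 1.989e30 kg = 5.41008e+30 kg; r = 7.0 AU * 1.496e11 m/AU = 1.0472e+12 m. U = -GM*m/r = -(6.674e-11 * 5.41008e+30 * 10000.0) / 1.0472e+12 = -3.448e+12

-3.448e+12 J


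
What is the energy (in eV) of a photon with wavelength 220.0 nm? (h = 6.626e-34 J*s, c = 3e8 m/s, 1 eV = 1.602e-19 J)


E = hc/lambda = 6.626e-34 * 3e8 / 2.200e-07 = 9.035e-19 J = 5.6401 eV

5.6401 eV


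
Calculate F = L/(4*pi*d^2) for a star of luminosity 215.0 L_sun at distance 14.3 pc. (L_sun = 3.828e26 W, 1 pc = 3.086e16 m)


F = L / (4*pi*d^2) = 8.230e+28 / (4*pi*(4.413e+17)^2) = 3.363e-08

3.363e-08 W/m^2


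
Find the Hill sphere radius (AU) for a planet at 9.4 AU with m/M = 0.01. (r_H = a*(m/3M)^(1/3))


r_H = a * (m/3M)^(1/3) = 9.4 * (0.01/3)^(1/3) = 1.4042

1.4042 AU


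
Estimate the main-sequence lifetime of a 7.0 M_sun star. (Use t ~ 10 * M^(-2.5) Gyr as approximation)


t = 10 * M^(-2.5) = 10 * 7.0^(-2.5) = 0.0771

0.0771 Gyr


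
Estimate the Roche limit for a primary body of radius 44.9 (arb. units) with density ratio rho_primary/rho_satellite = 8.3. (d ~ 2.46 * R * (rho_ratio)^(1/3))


d_Roche = 2.46 * 44.9 * 8.3^(1/3) = 223.6355

223.6355


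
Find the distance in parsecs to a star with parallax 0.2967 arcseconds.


d = 1/p = 1/0.2967 = 3.3704

3.3704 pc


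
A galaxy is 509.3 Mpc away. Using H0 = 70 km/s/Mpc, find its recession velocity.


v = H0 * d = 70 * 509.3 = 35651.0

35651.0 km/s


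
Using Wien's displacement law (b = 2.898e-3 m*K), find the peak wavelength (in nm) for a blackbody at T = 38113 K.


lam_max = b / T = 2.898e-3 / 38113 = 7.604e-08 m = 76.037 nm

76.037 nm


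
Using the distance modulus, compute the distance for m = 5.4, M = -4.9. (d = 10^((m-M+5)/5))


d = 10^((m - M + 5)/5) = 10^((5.4 - -4.9 + 5)/5) = 1148.1536

1148.1536 pc


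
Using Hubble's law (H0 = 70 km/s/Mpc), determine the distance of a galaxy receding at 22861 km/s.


d = v / H0 = 22861 / 70 = 326.5857

326.5857 Mpc


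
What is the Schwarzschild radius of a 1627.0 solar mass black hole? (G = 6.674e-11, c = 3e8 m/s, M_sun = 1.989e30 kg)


M = 1627.0 * 1.989e30 kg = 3.236103e+33 kg. rs = 2GM/c^2 = 2 * 6.674e-11 * 3.236103e+33 / (3e8)^2 = 4.800e+06

4.800e+06 m


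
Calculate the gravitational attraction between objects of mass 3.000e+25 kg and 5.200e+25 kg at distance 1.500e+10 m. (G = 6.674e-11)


F = G*m1*m2/r^2 = 6.674e-11 * 3.000e+25 * 5.200e+25 / (1.500e+10)^2 = 6.674e-11 * 1.560e+51 / 2.250e+20 = 4.627e+20

4.627e+20 N


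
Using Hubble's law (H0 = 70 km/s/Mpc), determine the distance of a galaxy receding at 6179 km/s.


d = v / H0 = 6179 / 70 = 88.2714

88.2714 Mpc


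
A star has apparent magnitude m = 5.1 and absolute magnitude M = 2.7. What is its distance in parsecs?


d = 10^((m - M + 5)/5) = 10^((5.1 - 2.7 + 5)/5) = 30.1995

30.1995 pc


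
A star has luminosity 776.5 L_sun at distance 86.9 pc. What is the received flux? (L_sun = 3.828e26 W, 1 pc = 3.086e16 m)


F = L / (4*pi*d^2) = 2.972e+29 / (4*pi*(2.682e+18)^2) = 3.289e-09

3.289e-09 W/m^2


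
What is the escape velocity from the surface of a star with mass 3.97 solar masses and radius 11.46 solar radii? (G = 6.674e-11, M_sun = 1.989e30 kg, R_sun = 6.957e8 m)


M = 3.97 * 1.989e30 kg = 7.89633e+30 kg; R = 11.46 * 6.957e8 m = 7.972722e+09 m. v_esc = sqrt(2GM/R) = sqrt(2 * 6.674e-11 * 7.89633e+30 / 7.972722e+09) = 363594.6074

363594.6074 m/s


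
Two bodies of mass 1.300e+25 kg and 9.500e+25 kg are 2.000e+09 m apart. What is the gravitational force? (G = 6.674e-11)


F = G*m1*m2/r^2 = 6.674e-11 * 1.300e+25 * 9.500e+25 / (2.000e+09)^2 = 6.674e-11 * 1.235e+51 / 4.000e+18 = 2.061e+22

2.061e+22 N


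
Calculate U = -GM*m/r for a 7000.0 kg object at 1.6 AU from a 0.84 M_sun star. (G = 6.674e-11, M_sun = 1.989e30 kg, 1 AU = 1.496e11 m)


M = 0.84 * 1.989e30 kg = 1.67076e+30 kg; r = 1.6 AU * 1.496e11 m/AU = 2.3936e+11 m. U = -GM*m/r = -(6.674e-11 * 1.67076e+30 * 7000.0) / 2.3936e+11 = -3.261e+12

-3.261e+12 J


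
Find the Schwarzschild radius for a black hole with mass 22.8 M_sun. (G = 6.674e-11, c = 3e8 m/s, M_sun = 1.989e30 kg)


M = 22.8 * 1.989e30 kg = 4.53492e+31 kg. rs = 2GM/c^2 = 2 * 6.674e-11 * 4.53492e+31 / (3e8)^2 = 67257.9024

67257.9024 m


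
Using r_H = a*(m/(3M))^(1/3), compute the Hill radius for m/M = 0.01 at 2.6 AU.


r_H = a * (m/3M)^(1/3) = 2.6 * (0.01/3)^(1/3) = 0.3884

0.3884 AU


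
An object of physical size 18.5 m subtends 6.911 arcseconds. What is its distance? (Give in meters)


D = size / theta_rad, theta_rad = 6.911 * pi/(180*3600) = 3.351e-05, D = 552148.5915

552148.5915 m


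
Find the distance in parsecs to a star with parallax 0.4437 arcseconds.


d = 1/p = 1/0.4437 = 2.2538

2.2538 pc


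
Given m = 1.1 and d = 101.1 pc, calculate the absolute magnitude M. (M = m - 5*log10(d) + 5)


M = m - 5*log10(d) + 5 = 1.1 - 5*log10(101.1) + 5 = -3.9238

-3.9238


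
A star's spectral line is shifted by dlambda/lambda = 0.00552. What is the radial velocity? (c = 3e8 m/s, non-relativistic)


v = (dlambda/lambda) * c = 0.00552 * 3e8 = 1.656e+06

1.656e+06 m/s


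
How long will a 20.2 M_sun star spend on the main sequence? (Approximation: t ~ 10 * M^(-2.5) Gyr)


t = 10 * M^(-2.5) = 10 * 20.2^(-2.5) = 0.0055

0.0055 Gyr


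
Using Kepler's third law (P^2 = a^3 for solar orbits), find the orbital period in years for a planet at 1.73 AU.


P = a^(3/2) = 1.73^1.5 = 2.2755

2.2755 years


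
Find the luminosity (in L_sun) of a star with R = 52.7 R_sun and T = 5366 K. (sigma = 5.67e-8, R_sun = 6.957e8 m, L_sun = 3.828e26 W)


R = 52.7 * 6.957e8 m = 3.666339e+10 m. L = 4*pi*R^2*sigma*T^4 = 4*pi*(3.666339e+10)^2 * 5.67e-8 * 5366^4 = 7.940737386e+29 W. L/L_sun = 7.940737386e+29 / 3.828e26 = 2074.3828

2074.3828 L_sun


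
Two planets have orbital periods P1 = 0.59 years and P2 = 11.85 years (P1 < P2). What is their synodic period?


1/P_syn = |1/P1 - 1/P2| = |1/0.59 - 1/11.85| => P_syn = 0.6209

0.6209 years


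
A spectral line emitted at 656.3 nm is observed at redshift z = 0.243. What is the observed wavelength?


lam_obs = lam_emit * (1 + z) = 656.3 * (1 + 0.243) = 815.7809

815.7809 nm


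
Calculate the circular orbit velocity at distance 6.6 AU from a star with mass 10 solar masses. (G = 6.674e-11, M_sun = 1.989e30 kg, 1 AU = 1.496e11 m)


v = sqrt(GM/r) = sqrt(6.674e-11 * 1.989e+31 / 9.874e+11) = 36666.7762

36666.7762 m/s


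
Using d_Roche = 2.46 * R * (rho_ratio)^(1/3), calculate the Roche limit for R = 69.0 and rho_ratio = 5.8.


d_Roche = 2.46 * 69.0 * 5.8^(1/3) = 304.9722

304.9722


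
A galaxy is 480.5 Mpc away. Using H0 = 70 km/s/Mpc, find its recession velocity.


v = H0 * d = 70 * 480.5 = 33635.0

33635.0 km/s


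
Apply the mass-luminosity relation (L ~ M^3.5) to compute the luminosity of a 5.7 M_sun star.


L/L_sun = (M/M_sun)^3.5 = 5.7^3.5 = 442.1422

442.1422 L_sun


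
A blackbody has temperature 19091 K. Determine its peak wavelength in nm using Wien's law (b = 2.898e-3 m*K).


lam_max = b / T = 2.898e-3 / 19091 = 1.518e-07 m = 151.7993 nm

151.7993 nm


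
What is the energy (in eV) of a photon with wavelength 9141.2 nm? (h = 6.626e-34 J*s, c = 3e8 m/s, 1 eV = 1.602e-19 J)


E = hc/lambda = 6.626e-34 * 3e8 / 9.141e-06 = 2.175e-20 J = 0.1357 eV

0.1357 eV


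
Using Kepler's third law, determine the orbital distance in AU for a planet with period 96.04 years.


a = P^(2/3) = 96.04^(2/3) = 20.9718

20.9718 AU


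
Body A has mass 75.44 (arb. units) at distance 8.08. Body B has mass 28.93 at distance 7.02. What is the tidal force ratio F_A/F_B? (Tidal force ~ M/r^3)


Ratio = (M1/r1^3) / (M2/r2^3) = (75.44/8.08^3) / (28.93/7.02^3) = 1.7101

1.7101


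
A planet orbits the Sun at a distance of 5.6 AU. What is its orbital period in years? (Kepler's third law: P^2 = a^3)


P = a^(3/2) = 5.6^1.5 = 13.252

13.252 years


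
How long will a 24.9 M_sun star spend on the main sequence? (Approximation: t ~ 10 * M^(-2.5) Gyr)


t = 10 * M^(-2.5) = 10 * 24.9^(-2.5) = 0.0032

0.0032 Gyr


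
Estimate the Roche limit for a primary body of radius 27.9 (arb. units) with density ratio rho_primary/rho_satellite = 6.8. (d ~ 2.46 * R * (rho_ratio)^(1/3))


d_Roche = 2.46 * 27.9 * 6.8^(1/3) = 130.0296

130.0296


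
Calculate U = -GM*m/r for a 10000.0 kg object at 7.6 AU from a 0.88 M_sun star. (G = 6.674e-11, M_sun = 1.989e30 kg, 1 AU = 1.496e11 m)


M = 0.88 * 1.989e30 kg = 1.75032e+30 kg; r = 7.6 AU * 1.496e11 m/AU = 1.13696e+12 m. U = -GM*m/r = -(6.674e-11 * 1.75032e+30 * 10000.0) / 1.13696e+12 = -1.027e+12

-1.027e+12 J


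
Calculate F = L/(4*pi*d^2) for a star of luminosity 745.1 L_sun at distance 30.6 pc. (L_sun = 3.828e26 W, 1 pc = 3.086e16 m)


F = L / (4*pi*d^2) = 2.852e+29 / (4*pi*(9.443e+17)^2) = 2.545e-08

2.545e-08 W/m^2


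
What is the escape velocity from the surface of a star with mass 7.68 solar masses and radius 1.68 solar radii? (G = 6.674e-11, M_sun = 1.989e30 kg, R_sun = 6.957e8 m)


M = 7.68 * 1.989e30 kg = 1.527552e+31 kg; R = 1.68 * 6.957e8 m = 1.168776e+09 m. v_esc = sqrt(2GM/R) = sqrt(2 * 6.674e-11 * 1.527552e+31 / 1.168776e+09) = 1.321e+06

1.321e+06 m/s


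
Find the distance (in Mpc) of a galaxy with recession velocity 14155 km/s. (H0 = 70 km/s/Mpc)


d = v / H0 = 14155 / 70 = 202.2143

202.2143 Mpc


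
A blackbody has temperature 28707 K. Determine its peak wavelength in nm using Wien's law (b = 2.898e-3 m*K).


lam_max = b / T = 2.898e-3 / 28707 = 1.010e-07 m = 100.951 nm

100.951 nm


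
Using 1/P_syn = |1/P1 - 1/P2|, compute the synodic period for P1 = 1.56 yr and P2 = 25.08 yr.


1/P_syn = |1/P1 - 1/P2| = |1/1.56 - 1/25.08| => P_syn = 1.6635

1.6635 years


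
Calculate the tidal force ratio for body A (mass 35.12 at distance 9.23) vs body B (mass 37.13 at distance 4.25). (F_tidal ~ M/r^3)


Ratio = (M1/r1^3) / (M2/r2^3) = (35.12/9.23^3) / (37.13/4.25^3) = 0.0923

0.0923


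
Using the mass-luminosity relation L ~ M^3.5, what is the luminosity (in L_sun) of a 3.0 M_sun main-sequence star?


L/L_sun = (M/M_sun)^3.5 = 3.0^3.5 = 46.7654

46.7654 L_sun


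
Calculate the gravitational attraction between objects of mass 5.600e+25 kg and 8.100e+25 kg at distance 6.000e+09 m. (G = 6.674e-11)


F = G*m1*m2/r^2 = 6.674e-11 * 5.600e+25 * 8.100e+25 / (6.000e+09)^2 = 6.674e-11 * 4.536e+51 / 3.600e+19 = 8.409e+21

8.409e+21 N


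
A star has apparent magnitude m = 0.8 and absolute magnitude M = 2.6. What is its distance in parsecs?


d = 10^((m - M + 5)/5) = 10^((0.8 - 2.6 + 5)/5) = 4.3652

4.3652 pc


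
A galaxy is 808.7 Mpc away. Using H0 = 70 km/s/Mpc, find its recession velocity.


v = H0 * d = 70 * 808.7 = 56609.0

56609.0 km/s


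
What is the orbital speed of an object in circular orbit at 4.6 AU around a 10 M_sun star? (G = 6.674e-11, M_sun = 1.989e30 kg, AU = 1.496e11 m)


v = sqrt(GM/r) = sqrt(6.674e-11 * 1.989e+31 / 6.882e+11) = 43920.3488

43920.3488 m/s


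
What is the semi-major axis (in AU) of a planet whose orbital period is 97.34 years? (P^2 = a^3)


a = P^(2/3) = 97.34^(2/3) = 21.1606

21.1606 AU


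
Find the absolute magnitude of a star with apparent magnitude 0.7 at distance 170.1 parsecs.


M = m - 5*log10(d) + 5 = 0.7 - 5*log10(170.1) + 5 = -5.4535

-5.4535


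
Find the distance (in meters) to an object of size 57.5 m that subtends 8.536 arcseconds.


D = size / theta_rad, theta_rad = 8.536 * pi/(180*3600) = 4.138e-05, D = 1.389e+06

1.389e+06 m


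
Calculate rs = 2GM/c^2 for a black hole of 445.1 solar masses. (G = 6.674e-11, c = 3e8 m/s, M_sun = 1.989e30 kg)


M = 445.1 * 1.989e30 kg = 8.853039e+32 kg. rs = 2GM/c^2 = 2 * 6.674e-11 * 8.853039e+32 / (3e8)^2 = 1.313e+06

1.313e+06 m


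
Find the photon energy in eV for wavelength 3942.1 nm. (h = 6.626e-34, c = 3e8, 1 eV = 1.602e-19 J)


E = hc/lambda = 6.626e-34 * 3e8 / 3.942e-06 = 5.042e-20 J = 0.3148 eV

0.3148 eV


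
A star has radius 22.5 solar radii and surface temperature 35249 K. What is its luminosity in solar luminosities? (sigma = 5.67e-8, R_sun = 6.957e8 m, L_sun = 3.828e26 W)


R = 22.5 * 6.957e8 m = 1.565325e+10 m. L = 4*pi*R^2*sigma*T^4 = 4*pi*(1.565325e+10)^2 * 5.67e-8 * 35249^4 = 2.695188648e+32 W. L/L_sun = 2.695188648e+32 / 3.828e26 = 704072.2697

704072.2697 L_sun


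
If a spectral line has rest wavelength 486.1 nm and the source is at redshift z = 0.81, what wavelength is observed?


lam_obs = lam_emit * (1 + z) = 486.1 * (1 + 0.81) = 879.841

879.841 nm


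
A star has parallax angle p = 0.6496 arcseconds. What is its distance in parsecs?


d = 1/p = 1/0.6496 = 1.5394

1.5394 pc


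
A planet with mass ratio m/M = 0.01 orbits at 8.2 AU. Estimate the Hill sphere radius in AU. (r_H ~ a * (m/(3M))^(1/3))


r_H = a * (m/3M)^(1/3) = 8.2 * (0.01/3)^(1/3) = 1.2249

1.2249 AU


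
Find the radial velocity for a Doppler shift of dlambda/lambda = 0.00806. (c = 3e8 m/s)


v = (dlambda/lambda) * c = 0.00806 * 3e8 = 2.418e+06

2.418e+06 m/s


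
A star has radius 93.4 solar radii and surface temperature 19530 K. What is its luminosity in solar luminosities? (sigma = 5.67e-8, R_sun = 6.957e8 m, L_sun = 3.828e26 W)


R = 93.4 * 6.957e8 m = 6.497838e+10 m. L = 4*pi*R^2*sigma*T^4 = 4*pi*(6.497838e+10)^2 * 5.67e-8 * 19530^4 = 4.376628209e+32 W. L/L_sun = 4.376628209e+32 / 3.828e26 = 1.143e+06

1.143e+06 L_sun


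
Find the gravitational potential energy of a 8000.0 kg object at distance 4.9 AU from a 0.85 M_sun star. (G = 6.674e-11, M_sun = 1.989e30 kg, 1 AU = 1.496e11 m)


M = 0.85 * 1.989e30 kg = 1.69065e+30 kg; r = 4.9 AU * 1.496e11 m/AU = 7.3304e+11 m. U = -GM*m/r = -(6.674e-11 * 1.69065e+30 * 8000.0) / 7.3304e+11 = -1.231e+12

-1.231e+12 J


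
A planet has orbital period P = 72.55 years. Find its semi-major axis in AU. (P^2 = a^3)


a = P^(2/3) = 72.55^(2/3) = 17.395

17.395 AU


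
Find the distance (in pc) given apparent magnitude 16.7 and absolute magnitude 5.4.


d = 10^((m - M + 5)/5) = 10^((16.7 - 5.4 + 5)/5) = 1819.7009

1819.7009 pc


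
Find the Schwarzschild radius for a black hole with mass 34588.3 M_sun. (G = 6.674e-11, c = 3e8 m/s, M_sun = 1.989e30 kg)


M = 34588.3 * 1.989e30 kg = 6.87961287e+34 kg. rs = 2GM/c^2 = 2 * 6.674e-11 * 6.87961287e+34 / (3e8)^2 = 1.020e+08

1.020e+08 m


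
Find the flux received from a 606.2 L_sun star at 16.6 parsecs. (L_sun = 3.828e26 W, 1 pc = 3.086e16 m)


F = L / (4*pi*d^2) = 2.321e+29 / (4*pi*(5.123e+17)^2) = 7.037e-08

7.037e-08 W/m^2


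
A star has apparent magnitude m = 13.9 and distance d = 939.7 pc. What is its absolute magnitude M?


M = m - 5*log10(d) + 5 = 13.9 - 5*log10(939.7) + 5 = 4.0351

4.0351


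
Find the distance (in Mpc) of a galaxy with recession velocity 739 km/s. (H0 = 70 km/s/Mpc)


d = v / H0 = 739 / 70 = 10.5571

10.5571 Mpc


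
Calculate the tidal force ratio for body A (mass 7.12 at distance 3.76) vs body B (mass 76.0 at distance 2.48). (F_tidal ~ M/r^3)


Ratio = (M1/r1^3) / (M2/r2^3) = (7.12/3.76^3) / (76.0/2.48^3) = 0.0269

0.0269


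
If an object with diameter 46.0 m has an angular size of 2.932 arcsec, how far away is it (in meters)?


D = size / theta_rad, theta_rad = 2.932 * pi/(180*3600) = 1.421e-05, D = 3.236e+06

3.236e+06 m


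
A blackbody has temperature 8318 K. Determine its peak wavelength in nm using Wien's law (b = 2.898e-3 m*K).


lam_max = b / T = 2.898e-3 / 8318 = 3.484e-07 m = 348.4011 nm

348.4011 nm


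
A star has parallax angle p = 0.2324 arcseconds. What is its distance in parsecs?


d = 1/p = 1/0.2324 = 4.3029

4.3029 pc


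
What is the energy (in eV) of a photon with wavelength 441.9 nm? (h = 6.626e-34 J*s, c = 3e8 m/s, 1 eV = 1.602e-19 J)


E = hc/lambda = 6.626e-34 * 3e8 / 4.419e-07 = 4.498e-19 J = 2.8079 eV

2.8079 eV


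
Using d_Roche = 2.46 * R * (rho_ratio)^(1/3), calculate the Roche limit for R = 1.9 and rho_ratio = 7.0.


d_Roche = 2.46 * 1.9 * 7.0^(1/3) = 8.941

8.941


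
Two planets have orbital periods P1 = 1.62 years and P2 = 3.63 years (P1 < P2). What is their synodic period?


1/P_syn = |1/P1 - 1/P2| = |1/1.62 - 1/3.63| => P_syn = 2.9257

2.9257 years


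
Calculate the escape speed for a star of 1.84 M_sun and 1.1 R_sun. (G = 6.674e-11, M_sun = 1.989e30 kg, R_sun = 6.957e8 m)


M = 1.84 * 1.989e30 kg = 3.65976e+30 kg; R = 1.1 * 6.957e8 m = 7.6527e+08 m. v_esc = sqrt(2GM/R) = sqrt(2 * 6.674e-11 * 3.65976e+30 / 7.6527e+08) = 798963.7179

798963.7179 m/s


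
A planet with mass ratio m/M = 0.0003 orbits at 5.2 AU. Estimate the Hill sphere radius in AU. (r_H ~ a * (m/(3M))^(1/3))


r_H = a * (m/3M)^(1/3) = 5.2 * (0.0003/3)^(1/3) = 0.2414

0.2414 AU


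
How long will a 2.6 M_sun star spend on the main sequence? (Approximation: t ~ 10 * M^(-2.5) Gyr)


t = 10 * M^(-2.5) = 10 * 2.6^(-2.5) = 0.9174

0.9174 Gyr


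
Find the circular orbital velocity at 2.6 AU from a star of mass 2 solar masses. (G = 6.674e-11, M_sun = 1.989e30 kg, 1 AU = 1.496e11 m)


v = sqrt(GM/r) = sqrt(6.674e-11 * 3.978e+30 / 3.890e+11) = 26126.0059

26126.0059 m/s


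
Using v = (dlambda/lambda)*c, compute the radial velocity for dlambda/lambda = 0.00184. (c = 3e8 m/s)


v = (dlambda/lambda) * c = 0.00184 * 3e8 = 552000.0

552000.0 m/s


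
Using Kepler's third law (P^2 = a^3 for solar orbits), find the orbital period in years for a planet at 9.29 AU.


P = a^(3/2) = 9.29^1.5 = 28.3155

28.3155 years


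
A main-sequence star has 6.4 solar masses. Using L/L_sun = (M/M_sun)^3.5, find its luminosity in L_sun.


L/L_sun = (M/M_sun)^3.5 = 6.4^3.5 = 663.1777

663.1777 L_sun


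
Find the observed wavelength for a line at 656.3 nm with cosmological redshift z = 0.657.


lam_obs = lam_emit * (1 + z) = 656.3 * (1 + 0.657) = 1087.4891

1087.4891 nm


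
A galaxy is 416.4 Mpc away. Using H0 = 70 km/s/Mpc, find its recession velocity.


v = H0 * d = 70 * 416.4 = 29148.0

29148.0 km/s


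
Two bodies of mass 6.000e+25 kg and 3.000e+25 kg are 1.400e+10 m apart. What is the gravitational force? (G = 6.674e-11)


F = G*m1*m2/r^2 = 6.674e-11 * 6.000e+25 * 3.000e+25 / (1.400e+10)^2 = 6.674e-11 * 1.800e+51 / 1.960e+20 = 6.129e+20

6.129e+20 N


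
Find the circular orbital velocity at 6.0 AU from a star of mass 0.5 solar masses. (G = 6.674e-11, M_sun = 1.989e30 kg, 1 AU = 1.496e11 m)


v = sqrt(GM/r) = sqrt(6.674e-11 * 9.945e+29 / 8.976e+11) = 8599.1213

8599.1213 m/s


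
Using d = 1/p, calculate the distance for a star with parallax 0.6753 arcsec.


d = 1/p = 1/0.6753 = 1.4808

1.4808 pc


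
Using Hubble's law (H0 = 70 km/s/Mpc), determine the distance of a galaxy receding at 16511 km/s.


d = v / H0 = 16511 / 70 = 235.8714

235.8714 Mpc


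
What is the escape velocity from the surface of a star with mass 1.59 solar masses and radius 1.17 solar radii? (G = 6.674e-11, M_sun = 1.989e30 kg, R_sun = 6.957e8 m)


M = 1.59 * 1.989e30 kg = 3.16251e+30 kg; R = 1.17 * 6.957e8 m = 8.13969e+08 m. v_esc = sqrt(2GM/R) = sqrt(2 * 6.674e-11 * 3.16251e+30 / 8.13969e+08) = 720145.2826

720145.2826 m/s


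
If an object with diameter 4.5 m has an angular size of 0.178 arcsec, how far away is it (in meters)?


D = size / theta_rad, theta_rad = 0.178 * pi/(180*3600) = 8.630e-07, D = 5.215e+06

5.215e+06 m


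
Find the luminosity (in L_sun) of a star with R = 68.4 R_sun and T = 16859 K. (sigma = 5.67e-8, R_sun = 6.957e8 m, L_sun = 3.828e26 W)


R = 68.4 * 6.957e8 m = 4.758588e+10 m. L = 4*pi*R^2*sigma*T^4 = 4*pi*(4.758588e+10)^2 * 5.67e-8 * 16859^4 = 1.303395976e+32 W. L/L_sun = 1.303395976e+32 / 3.828e26 = 340490.0668

340490.0668 L_sun


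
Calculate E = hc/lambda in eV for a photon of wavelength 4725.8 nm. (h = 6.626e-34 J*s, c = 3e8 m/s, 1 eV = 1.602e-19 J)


E = hc/lambda = 6.626e-34 * 3e8 / 4.726e-06 = 4.206e-20 J = 0.2626 eV

0.2626 eV


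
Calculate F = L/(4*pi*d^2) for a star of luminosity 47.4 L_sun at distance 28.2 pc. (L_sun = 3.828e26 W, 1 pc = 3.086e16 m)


F = L / (4*pi*d^2) = 1.814e+28 / (4*pi*(8.703e+17)^2) = 1.907e-09

1.907e-09 W/m^2


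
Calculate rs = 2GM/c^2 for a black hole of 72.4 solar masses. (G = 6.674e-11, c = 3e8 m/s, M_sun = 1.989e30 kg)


M = 72.4 * 1.989e30 kg = 1.440036e+32 kg. rs = 2GM/c^2 = 2 * 6.674e-11 * 1.440036e+32 / (3e8)^2 = 213573.3392

213573.3392 m


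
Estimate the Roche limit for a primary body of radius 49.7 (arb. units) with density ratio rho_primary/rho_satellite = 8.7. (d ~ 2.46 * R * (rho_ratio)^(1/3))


d_Roche = 2.46 * 49.7 * 8.7^(1/3) = 251.4575

251.4575


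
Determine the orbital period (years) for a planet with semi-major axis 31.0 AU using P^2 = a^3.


P = a^(3/2) = 31.0^1.5 = 172.6007

172.6007 years


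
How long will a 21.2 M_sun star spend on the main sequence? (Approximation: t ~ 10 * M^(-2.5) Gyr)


t = 10 * M^(-2.5) = 10 * 21.2^(-2.5) = 0.0048

0.0048 Gyr


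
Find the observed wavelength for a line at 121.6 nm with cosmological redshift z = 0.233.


lam_obs = lam_emit * (1 + z) = 121.6 * (1 + 0.233) = 149.9328

149.9328 nm


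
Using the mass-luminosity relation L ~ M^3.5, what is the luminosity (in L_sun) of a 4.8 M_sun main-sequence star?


L/L_sun = (M/M_sun)^3.5 = 4.8^3.5 = 242.2949

242.2949 L_sun


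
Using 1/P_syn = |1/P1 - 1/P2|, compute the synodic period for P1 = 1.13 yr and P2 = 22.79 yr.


1/P_syn = |1/P1 - 1/P2| = |1/1.13 - 1/22.79| => P_syn = 1.189

1.189 years


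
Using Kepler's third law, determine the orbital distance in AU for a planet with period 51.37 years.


a = P^(2/3) = 51.37^(2/3) = 13.8189

13.8189 AU


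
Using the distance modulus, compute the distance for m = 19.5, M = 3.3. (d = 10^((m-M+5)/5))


d = 10^((m - M + 5)/5) = 10^((19.5 - 3.3 + 5)/5) = 17378.0083

17378.0083 pc


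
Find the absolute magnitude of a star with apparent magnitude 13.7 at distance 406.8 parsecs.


M = m - 5*log10(d) + 5 = 13.7 - 5*log10(406.8) + 5 = 5.6531

5.6531


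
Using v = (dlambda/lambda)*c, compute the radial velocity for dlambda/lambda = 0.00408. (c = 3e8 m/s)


v = (dlambda/lambda) * c = 0.00408 * 3e8 = 1.224e+06

1.224e+06 m/s


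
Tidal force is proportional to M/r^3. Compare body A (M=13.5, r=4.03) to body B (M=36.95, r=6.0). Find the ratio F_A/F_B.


Ratio = (M1/r1^3) / (M2/r2^3) = (13.5/4.03^3) / (36.95/6.0^3) = 1.2058

1.2058


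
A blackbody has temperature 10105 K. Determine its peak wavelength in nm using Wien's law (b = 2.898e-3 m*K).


lam_max = b / T = 2.898e-3 / 10105 = 2.868e-07 m = 286.7887 nm

286.7887 nm


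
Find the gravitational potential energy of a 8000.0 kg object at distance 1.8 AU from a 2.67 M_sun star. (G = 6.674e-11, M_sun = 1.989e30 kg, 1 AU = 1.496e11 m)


M = 2.67 * 1.989e30 kg = 5.31063e+30 kg; r = 1.8 AU * 1.496e11 m/AU = 2.6928e+11 m. U = -GM*m/r = -(6.674e-11 * 5.31063e+30 * 8000.0) / 2.6928e+11 = -1.053e+13

-1.053e+13 J


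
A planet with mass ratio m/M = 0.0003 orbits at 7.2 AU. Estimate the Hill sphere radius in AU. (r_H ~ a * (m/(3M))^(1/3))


r_H = a * (m/3M)^(1/3) = 7.2 * (0.0003/3)^(1/3) = 0.3342

0.3342 AU


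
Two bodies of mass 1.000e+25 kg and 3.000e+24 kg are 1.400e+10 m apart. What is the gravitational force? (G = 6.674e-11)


F = G*m1*m2/r^2 = 6.674e-11 * 1.000e+25 * 3.000e+24 / (1.400e+10)^2 = 6.674e-11 * 3.000e+49 / 1.960e+20 = 1.022e+19

1.022e+19 N


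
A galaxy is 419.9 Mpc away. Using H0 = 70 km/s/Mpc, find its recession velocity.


v = H0 * d = 70 * 419.9 = 29393.0

29393.0 km/s


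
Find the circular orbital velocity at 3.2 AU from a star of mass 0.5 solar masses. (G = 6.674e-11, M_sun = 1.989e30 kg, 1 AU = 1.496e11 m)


v = sqrt(GM/r) = sqrt(6.674e-11 * 9.945e+29 / 4.787e+11) = 11774.8317

11774.8317 m/s


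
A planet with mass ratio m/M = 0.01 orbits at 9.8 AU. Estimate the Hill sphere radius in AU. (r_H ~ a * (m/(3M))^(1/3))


r_H = a * (m/3M)^(1/3) = 9.8 * (0.01/3)^(1/3) = 1.4639

1.4639 AU


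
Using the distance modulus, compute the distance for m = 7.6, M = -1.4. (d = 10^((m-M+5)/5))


d = 10^((m - M + 5)/5) = 10^((7.6 - -1.4 + 5)/5) = 630.9573

630.9573 pc


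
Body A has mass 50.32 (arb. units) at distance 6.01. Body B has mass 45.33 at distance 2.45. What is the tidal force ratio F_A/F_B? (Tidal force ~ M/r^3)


Ratio = (M1/r1^3) / (M2/r2^3) = (50.32/6.01^3) / (45.33/2.45^3) = 0.0752

0.0752


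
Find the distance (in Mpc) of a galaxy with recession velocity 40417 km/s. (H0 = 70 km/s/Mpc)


d = v / H0 = 40417 / 70 = 577.3857

577.3857 Mpc


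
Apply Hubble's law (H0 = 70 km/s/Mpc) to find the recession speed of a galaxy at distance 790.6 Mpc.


v = H0 * d = 70 * 790.6 = 55342.0

55342.0 km/s


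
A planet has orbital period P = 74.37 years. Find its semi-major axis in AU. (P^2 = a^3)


a = P^(2/3) = 74.37^(2/3) = 17.6847

17.6847 AU


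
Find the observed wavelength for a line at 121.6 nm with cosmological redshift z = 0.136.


lam_obs = lam_emit * (1 + z) = 121.6 * (1 + 0.136) = 138.1376

138.1376 nm


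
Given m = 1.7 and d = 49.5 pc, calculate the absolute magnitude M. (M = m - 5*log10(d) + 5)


M = m - 5*log10(d) + 5 = 1.7 - 5*log10(49.5) + 5 = -1.773

-1.773


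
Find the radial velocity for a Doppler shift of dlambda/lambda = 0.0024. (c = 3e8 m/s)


v = (dlambda/lambda) * c = 0.0024 * 3e8 = 720000.0

720000.0 m/s


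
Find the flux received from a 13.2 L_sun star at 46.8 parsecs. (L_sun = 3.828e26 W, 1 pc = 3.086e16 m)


F = L / (4*pi*d^2) = 5.053e+27 / (4*pi*(1.444e+18)^2) = 1.928e-10

1.928e-10 W/m^2


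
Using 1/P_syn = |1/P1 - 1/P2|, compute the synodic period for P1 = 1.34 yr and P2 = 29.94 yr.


1/P_syn = |1/P1 - 1/P2| = |1/1.34 - 1/29.94| => P_syn = 1.4028

1.4028 years


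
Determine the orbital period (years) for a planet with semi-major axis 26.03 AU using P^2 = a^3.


P = a^(3/2) = 26.03^1.5 = 132.804

132.804 years


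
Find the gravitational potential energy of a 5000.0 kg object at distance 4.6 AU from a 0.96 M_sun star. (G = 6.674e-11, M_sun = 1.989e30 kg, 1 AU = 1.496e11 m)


M = 0.96 * 1.989e30 kg = 1.90944e+30 kg; r = 4.6 AU * 1.496e11 m/AU = 6.8816e+11 m. U = -GM*m/r = -(6.674e-11 * 1.90944e+30 * 5000.0) / 6.8816e+11 = -9.259e+11

-9.259e+11 J


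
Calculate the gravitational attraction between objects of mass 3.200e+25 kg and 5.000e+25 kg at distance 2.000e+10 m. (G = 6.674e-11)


F = G*m1*m2/r^2 = 6.674e-11 * 3.200e+25 * 5.000e+25 / (2.000e+10)^2 = 6.674e-11 * 1.600e+51 / 4.000e+20 = 2.670e+20

2.670e+20 N


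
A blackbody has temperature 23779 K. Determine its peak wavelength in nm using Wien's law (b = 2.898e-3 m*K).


lam_max = b / T = 2.898e-3 / 23779 = 1.219e-07 m = 121.8722 nm

121.8722 nm


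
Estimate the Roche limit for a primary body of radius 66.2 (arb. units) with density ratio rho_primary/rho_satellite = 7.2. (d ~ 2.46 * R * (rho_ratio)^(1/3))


d_Roche = 2.46 * 66.2 * 7.2^(1/3) = 314.4638

314.4638


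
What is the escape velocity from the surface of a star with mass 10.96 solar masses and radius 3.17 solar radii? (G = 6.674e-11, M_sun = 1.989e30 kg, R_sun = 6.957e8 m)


M = 10.96 * 1.989e30 kg = 2.179944e+31 kg; R = 3.17 * 6.957e8 m = 2.205369e+09 m. v_esc = sqrt(2GM/R) = sqrt(2 * 6.674e-11 * 2.179944e+31 / 2.205369e+09) = 1.149e+06

1.149e+06 m/s


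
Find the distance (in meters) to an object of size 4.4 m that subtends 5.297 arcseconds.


D = size / theta_rad, theta_rad = 5.297 * pi/(180*3600) = 2.568e-05, D = 171335.6895

171335.6895 m


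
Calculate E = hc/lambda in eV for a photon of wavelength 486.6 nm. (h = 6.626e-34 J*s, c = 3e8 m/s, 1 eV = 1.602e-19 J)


E = hc/lambda = 6.626e-34 * 3e8 / 4.866e-07 = 4.085e-19 J = 2.55 eV

2.55 eV


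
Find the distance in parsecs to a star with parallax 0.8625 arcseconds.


d = 1/p = 1/0.8625 = 1.1594

1.1594 pc


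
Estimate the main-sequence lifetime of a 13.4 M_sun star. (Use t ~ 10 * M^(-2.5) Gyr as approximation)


t = 10 * M^(-2.5) = 10 * 13.4^(-2.5) = 0.0152

0.0152 Gyr


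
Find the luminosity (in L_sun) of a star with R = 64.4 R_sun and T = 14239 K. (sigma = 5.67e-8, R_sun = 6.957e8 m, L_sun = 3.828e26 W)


R = 64.4 * 6.957e8 m = 4.480308e+10 m. L = 4*pi*R^2*sigma*T^4 = 4*pi*(4.480308e+10)^2 * 5.67e-8 * 14239^4 = 5.87931358e+31 W. L/L_sun = 5.87931358e+31 / 3.828e26 = 153587.0841

153587.0841 L_sun


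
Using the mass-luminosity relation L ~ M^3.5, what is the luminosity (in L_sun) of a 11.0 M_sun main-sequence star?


L/L_sun = (M/M_sun)^3.5 = 11.0^3.5 = 4414.4276

4414.4276 L_sun


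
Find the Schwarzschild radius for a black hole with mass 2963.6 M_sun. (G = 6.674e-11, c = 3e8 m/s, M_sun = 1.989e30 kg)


M = 2963.6 * 1.989e30 kg = 5.8946004e+33 kg. rs = 2GM/c^2 = 2 * 6.674e-11 * 5.8946004e+33 / (3e8)^2 = 8.742e+06

8.742e+06 m


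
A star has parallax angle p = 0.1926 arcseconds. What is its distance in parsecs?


d = 1/p = 1/0.1926 = 5.1921

5.1921 pc


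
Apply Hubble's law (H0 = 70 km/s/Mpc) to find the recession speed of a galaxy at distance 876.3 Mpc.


v = H0 * d = 70 * 876.3 = 61341.0

61341.0 km/s


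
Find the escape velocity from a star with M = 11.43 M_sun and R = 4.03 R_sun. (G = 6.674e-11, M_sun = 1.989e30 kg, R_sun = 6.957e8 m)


M = 11.43 * 1.989e30 kg = 2.273427e+31 kg; R = 4.03 * 6.957e8 m = 2.803671e+09 m. v_esc = sqrt(2GM/R) = sqrt(2 * 6.674e-11 * 2.273427e+31 / 2.803671e+09) = 1.040e+06

1.040e+06 m/s


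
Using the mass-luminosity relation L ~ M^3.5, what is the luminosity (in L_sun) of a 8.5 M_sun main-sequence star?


L/L_sun = (M/M_sun)^3.5 = 8.5^3.5 = 1790.4667

1790.4667 L_sun


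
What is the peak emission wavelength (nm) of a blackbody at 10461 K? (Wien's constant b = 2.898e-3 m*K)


lam_max = b / T = 2.898e-3 / 10461 = 2.770e-07 m = 277.029 nm

277.029 nm


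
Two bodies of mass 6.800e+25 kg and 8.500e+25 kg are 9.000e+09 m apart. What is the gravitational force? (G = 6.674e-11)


F = G*m1*m2/r^2 = 6.674e-11 * 6.800e+25 * 8.500e+25 / (9.000e+09)^2 = 6.674e-11 * 5.780e+51 / 8.100e+19 = 4.762e+21

4.762e+21 N


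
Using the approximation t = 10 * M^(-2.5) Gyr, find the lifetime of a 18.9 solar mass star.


t = 10 * M^(-2.5) = 10 * 18.9^(-2.5) = 0.0064

0.0064 Gyr


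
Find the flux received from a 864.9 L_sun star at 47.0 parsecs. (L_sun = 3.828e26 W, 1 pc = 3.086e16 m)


F = L / (4*pi*d^2) = 3.311e+29 / (4*pi*(1.450e+18)^2) = 1.252e-08

1.252e-08 W/m^2


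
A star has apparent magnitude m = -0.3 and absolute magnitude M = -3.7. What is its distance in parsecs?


d = 10^((m - M + 5)/5) = 10^((-0.3 - -3.7 + 5)/5) = 47.863

47.863 pc


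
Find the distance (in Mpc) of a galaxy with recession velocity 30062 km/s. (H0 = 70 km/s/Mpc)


d = v / H0 = 30062 / 70 = 429.4571

429.4571 Mpc


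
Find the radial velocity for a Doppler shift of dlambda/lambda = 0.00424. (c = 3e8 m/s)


v = (dlambda/lambda) * c = 0.00424 * 3e8 = 1.272e+06

1.272e+06 m/s


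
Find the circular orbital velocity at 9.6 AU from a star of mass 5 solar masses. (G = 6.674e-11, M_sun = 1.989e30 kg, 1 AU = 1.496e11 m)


v = sqrt(GM/r) = sqrt(6.674e-11 * 9.945e+30 / 1.436e+12) = 21497.8031

21497.8031 m/s


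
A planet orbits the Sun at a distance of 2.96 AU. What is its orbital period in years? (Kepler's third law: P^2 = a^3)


P = a^(3/2) = 2.96^1.5 = 5.0926

5.0926 years


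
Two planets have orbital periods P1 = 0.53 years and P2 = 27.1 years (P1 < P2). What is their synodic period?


1/P_syn = |1/P1 - 1/P2| = |1/0.53 - 1/27.1| => P_syn = 0.5406

0.5406 years


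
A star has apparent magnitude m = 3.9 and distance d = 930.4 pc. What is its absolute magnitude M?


M = m - 5*log10(d) + 5 = 3.9 - 5*log10(930.4) + 5 = -5.9433

-5.9433


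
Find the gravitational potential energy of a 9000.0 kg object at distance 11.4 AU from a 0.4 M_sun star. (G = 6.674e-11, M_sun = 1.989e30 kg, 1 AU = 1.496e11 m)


M = 0.4 * 1.989e30 kg = 7.956e+29 kg; r = 11.4 AU * 1.496e11 m/AU = 1.70544e+12 m. U = -GM*m/r = -(6.674e-11 * 7.956e+29 * 9000.0) / 1.70544e+12 = -2.802e+11

-2.802e+11 J
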